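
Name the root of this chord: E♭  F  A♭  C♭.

F

Eb, F, Ab, Cb are the tones of an F half-diminished seventh chord (F–Ab–Cb–Eb), making F the root.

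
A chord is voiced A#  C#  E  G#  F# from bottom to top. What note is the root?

F#

Reordering A#, C#, E, G#, F# into stacked thirds gives F#–A#–C#–E–G#; the bottom of that stack, F#, is the root.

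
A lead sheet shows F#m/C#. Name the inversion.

F#m/C# means F# minor with C# in the bass. C# is the fifth of F# minor (F#–A–C#), so this is second inversion.

second inversion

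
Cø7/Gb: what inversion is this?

second inversion

Cø7/Gb means C half-diminished seventh with Gb in the bass. Gb is the fifth of C half-diminished seventh (C–Eb–Gb–Bb), so this is second inversion.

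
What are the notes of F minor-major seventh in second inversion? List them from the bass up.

C, E, F, Ab

F minor-major seventh is F–Ab–C–E. Second inversion puts the fifth (C) in the bass, with the remaining tones above: C, E, F, Ab.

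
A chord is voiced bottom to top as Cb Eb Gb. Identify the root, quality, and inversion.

Cb major, root position

The pitch classes Cb, Eb, Gb arrange in thirds as Cb–Eb–Gb: a Cb major triad.
With the root (Cb) in the bass, the chord is in root position (figured bass 5/3).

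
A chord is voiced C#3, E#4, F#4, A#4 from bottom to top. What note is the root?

F#

The distinct letter names are C#, E#, F#, A#. Arranged as a stack of thirds they read F#–A#–C#–E#, so F# is the root (an F# major seventh chord).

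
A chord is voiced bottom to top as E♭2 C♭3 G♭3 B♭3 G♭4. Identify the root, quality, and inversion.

The distinct note names are Eb, Cb, Gb, Bb. Stacked in thirds they read Cb–Eb–Gb–Bb, which is a major seventh chord on Cb.
With the third (Eb) in the bass, the chord is in first inversion (figured bass 6/5).

Cb major seventh, first inversion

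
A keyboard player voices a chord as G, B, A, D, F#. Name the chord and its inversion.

G major ninth, root position

The pitch classes G, B, A, D, F# arrange in thirds as G–B–D–F#–A: a G major ninth chord.
With the root (G) in the bass, the chord is in root position.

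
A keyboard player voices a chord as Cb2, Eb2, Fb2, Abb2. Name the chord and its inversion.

Fb minor-major seventh, second inversion

The pitch classes Cb, Eb, Fb, Abb arrange in thirds as Fb–Abb–Cb–Eb: an Fb minor-major seventh chord.
With the fifth (Cb) in the bass, the chord is in second inversion (figured bass 4/3).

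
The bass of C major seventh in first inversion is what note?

E

The third of C major seventh (C–E–G–B) is E; that is the bass in first inversion.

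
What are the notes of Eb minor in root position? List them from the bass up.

Spelling Eb minor: Eb–Gb–Bb. In root position the root is bass, giving Eb, Gb, Bb from the bottom.

Eb, Gb, Bb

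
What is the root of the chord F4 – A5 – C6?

F

Reordering F, A, C into stacked thirds gives F–A–C; the bottom of that stack, F, is the root.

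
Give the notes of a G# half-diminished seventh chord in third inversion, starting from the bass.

Spelling G# half-diminished seventh: G#–B–D–F#. In third inversion the seventh is bass, giving F#, G#, B, D from the bottom.

F#, G#, B, D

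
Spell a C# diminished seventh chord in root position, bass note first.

C# diminished seventh is C#–E–G–Bb. Root position puts the root (C#) in the bass, with the remaining tones above: C#, E, G, Bb.

C#, E, G, Bb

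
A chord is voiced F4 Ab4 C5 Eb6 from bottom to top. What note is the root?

F

The distinct letter names are F, Ab, C, Eb. Arranged as a stack of thirds they read F–Ab–C–Eb, so F is the root (an F minor seventh chord).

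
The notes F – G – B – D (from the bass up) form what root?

G

F, G, B, D are the tones of a G dominant seventh chord (G–B–D–F), making G the root.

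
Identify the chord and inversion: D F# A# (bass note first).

The pitch classes D, F#, A# arrange in thirds as D–F#–A#: a D augmented triad.
With the root (D) in the bass, the chord is in root position (figured bass 5/3).

D augmented, root position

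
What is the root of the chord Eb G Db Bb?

Reordering Eb, G, Db, Bb into stacked thirds gives Eb–G–Bb–Db; the bottom of that stack, Eb, is the root.

Eb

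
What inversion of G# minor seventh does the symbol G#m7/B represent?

first inversion

G#m7/B means G# minor seventh with B in the bass. B is the third of G# minor seventh (G#–B–D#–F#), so this is first inversion.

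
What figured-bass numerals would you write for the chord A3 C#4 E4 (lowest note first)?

The notes A, C#, E stack in thirds as A–C#–E — an A major triad. The bass A is the root, so this is root position: figured 5/3.

5/3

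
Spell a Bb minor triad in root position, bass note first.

Spelling Bb minor: Bb–Db–F. In root position the root is bass, giving Bb, Db, F from the bottom.

Bb, Db, F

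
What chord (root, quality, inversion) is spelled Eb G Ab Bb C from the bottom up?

The distinct note names are Eb, G, Ab, Bb, C. Stacked in thirds they read Ab–C–Eb–G–Bb, which is a major ninth chord on Ab.
With the fifth (Eb) in the bass, the chord is in second inversion.

Ab major ninth, second inversion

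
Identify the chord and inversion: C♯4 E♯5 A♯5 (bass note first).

A# minor, first inversion

The distinct note names are C#, E#, A#. Stacked in thirds they read A#–C#–E#, which is a minor triad on A#.
The lowest note is C#, the third of the chord, so this is first inversion (figured bass 6).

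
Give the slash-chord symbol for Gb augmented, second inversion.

Gbaug/D

Second inversion of Gb augmented has the fifth (D) in the bass. As a slash chord: Gbaug/D.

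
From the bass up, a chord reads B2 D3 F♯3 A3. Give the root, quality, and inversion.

The distinct note names are B, D, F#, A. Stacked in thirds they read B–D–F#–A, which is a minor seventh chord on B.
B is the root of B minor seventh; root in the bass means root position (figured bass 7).

B minor seventh, root position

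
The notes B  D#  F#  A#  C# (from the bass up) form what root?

B

Reordering B, D#, F#, A#, C# into stacked thirds gives B–D#–F#–A#–C#; the bottom of that stack, B, is the root.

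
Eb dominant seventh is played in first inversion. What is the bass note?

G

The third of Eb dominant seventh (Eb–G–Bb–Db) is G; that is the bass in first inversion.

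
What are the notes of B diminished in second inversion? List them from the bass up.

B diminished is B–D–F. Second inversion puts the fifth (F) in the bass, with the remaining tones above: F, B, D.

F, B, D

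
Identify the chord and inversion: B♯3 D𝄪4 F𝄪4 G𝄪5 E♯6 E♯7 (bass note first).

E# major ninth, second inversion

Reducing to letter names: B#, D##, F##, G##, E#. These stack in thirds as E#–G##–B#–D##–F## — an E# major ninth chord.
The lowest note is B#, the fifth of the chord, so this is second inversion.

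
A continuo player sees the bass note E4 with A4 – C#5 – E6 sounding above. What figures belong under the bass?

The notes E, A, C# stack in thirds as A–C#–E — an A major triad. The bass E is the fifth, so this is second inversion: figured 6/4.

6/4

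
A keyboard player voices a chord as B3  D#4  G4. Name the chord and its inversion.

G augmented, first inversion

The pitch classes B, D#, G arrange in thirds as G–B–D#: a G augmented triad.
The lowest note is B, the third of the chord, so this is first inversion (figured bass 6).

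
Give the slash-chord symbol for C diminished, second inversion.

Cdim/Gb

Second inversion of C diminished has the fifth (Gb) in the bass. As a slash chord: Cdim/Gb.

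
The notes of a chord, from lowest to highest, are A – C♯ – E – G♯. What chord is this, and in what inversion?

The distinct note names are A, C#, E, G#. Stacked in thirds they read A–C#–E–G#, which is a major seventh chord on A.
A is the root of A major seventh; root in the bass means root position (figured bass 7).

A major seventh, root position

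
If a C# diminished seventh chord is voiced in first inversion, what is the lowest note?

In first inversion the third is lowest. For C# diminished seventh (C#–E–G–Bb) that is E.

E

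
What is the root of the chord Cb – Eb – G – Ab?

Ab

The distinct letter names are Cb, Eb, G, Ab. Arranged as a stack of thirds they read Ab–Cb–Eb–G, so Ab is the root (an Ab minor-major seventh chord).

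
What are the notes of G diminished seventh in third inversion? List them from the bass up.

Fb, G, Bb, Db

G diminished seventh is G–Bb–Db–Fb. Third inversion puts the seventh (Fb) in the bass, with the remaining tones above: Fb, G, Bb, Db.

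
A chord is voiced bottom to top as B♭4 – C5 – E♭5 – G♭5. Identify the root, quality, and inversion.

C half-diminished seventh, third inversion

The distinct note names are Bb, C, Eb, Gb. Stacked in thirds they read C–Eb–Gb–Bb, which is a half-diminished seventh chord on C.
With the seventh (Bb) in the bass, the chord is in third inversion (figured bass 4/2).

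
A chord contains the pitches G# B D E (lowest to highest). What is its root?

E

G#, B, D, E are the tones of an E dominant seventh chord (E–G#–B–D), making E the root.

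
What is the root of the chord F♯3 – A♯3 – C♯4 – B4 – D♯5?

Reordering F#, A#, C#, B, D# into stacked thirds gives B–D#–F#–A#–C#; the bottom of that stack, B, is the root.

B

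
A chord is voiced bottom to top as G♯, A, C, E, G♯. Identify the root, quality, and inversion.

The distinct note names are G#, A, C, E. Stacked in thirds they read A–C–E–G#, which is a minor-major seventh chord on A.
The lowest note is G#, the seventh of the chord, so this is third inversion (figured bass 4/2).

A minor-major seventh, third inversion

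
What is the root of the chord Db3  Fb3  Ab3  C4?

Db

Db, Fb, Ab, C are the tones of a Db minor-major seventh chord (Db–Fb–Ab–C), making Db the root.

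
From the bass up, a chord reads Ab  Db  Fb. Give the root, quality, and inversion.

The pitch classes Ab, Db, Fb arrange in thirds as Db–Fb–Ab: a Db minor triad.
With the fifth (Ab) in the bass, the chord is in second inversion (figured bass 6/4).

Db minor, second inversion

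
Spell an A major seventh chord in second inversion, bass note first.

A major seventh is A–C#–E–G#. Second inversion puts the fifth (E) in the bass, with the remaining tones above: E, G#, A, C#.

E, G#, A, C#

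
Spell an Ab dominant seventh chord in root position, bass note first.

Spelling Ab dominant seventh: Ab–C–Eb–Gb. In root position the root is bass, giving Ab, C, Eb, Gb from the bottom.

Ab, C, Eb, Gb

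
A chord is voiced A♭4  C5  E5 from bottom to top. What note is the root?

The distinct letter names are Ab, C, E. Arranged as a stack of thirds they read Ab–C–E, so Ab is the root (an Ab augmented triad).

Ab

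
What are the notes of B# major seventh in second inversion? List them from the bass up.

B# major seventh is B#–D##–F##–A##. Second inversion puts the fifth (F##) in the bass, with the remaining tones above: F##, A##, B#, D##.

F##, A##, B#, D##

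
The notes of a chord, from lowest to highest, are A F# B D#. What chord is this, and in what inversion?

Reducing to letter names: A, F#, B, D#. These stack in thirds as B–D#–F#–A — a B dominant seventh chord.
The lowest note is A, the seventh of the chord, so this is third inversion (figured bass 4/2).

B dominant seventh, third inversion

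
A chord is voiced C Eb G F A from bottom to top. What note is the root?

F

C, Eb, G, F, A are the tones of an F dominant ninth chord (F–A–C–Eb–G), making F the root.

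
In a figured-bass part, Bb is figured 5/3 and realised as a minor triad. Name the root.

Bb

The figures 5/3 mean the root of the chord is in the bass. If Bb is the root of a minor triad, the root is Bb (chord tones Bb–Db–F).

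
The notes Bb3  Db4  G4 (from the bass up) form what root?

Reordering Bb, Db, G into stacked thirds gives G–Bb–Db; the bottom of that stack, G, is the root.

G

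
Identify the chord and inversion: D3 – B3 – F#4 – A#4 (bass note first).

The pitch classes D, B, F#, A# arrange in thirds as B–D–F#–A#: a B minor-major seventh chord.
D is the third of B minor-major seventh; third in the bass means first inversion (figured bass 6/5).

B minor-major seventh, first inversion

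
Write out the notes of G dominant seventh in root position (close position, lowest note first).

Spelling G dominant seventh: G–B–D–F. In root position the root is bass, giving G, B, D, F from the bottom.

G, B, D, F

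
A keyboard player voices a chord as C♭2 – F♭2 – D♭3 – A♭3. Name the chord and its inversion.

Db minor seventh, third inversion

The pitch classes Cb, Fb, Db, Ab arrange in thirds as Db–Fb–Ab–Cb: a Db minor seventh chord.
Cb is the seventh of Db minor seventh; seventh in the bass means third inversion (figured bass 4/2).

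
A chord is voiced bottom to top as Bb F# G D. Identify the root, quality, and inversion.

The distinct note names are Bb, F#, G, D. Stacked in thirds they read G–Bb–D–F#, which is a minor-major seventh chord on G.
The lowest note is Bb, the third of the chord, so this is first inversion (figured bass 6/5).

G minor-major seventh, first inversion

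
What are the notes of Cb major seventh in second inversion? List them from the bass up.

Gb, Bb, Cb, Eb

Cb major seventh is Cb–Eb–Gb–Bb. Second inversion puts the fifth (Gb) in the bass, with the remaining tones above: Gb, Bb, Cb, Eb.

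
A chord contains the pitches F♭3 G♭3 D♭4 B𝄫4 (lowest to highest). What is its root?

Gb

Fb, Gb, Db, Bbb are the tones of a Gb minor seventh chord (Gb–Bbb–Db–Fb), making Gb the root.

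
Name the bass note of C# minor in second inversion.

G#

C# minor is C#–E–G#. Second inversion places the fifth in the bass: G#.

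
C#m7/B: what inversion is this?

third inversion

C#m7/B means C# minor seventh with B in the bass. B is the seventh of C# minor seventh (C#–E–G#–B), so this is third inversion.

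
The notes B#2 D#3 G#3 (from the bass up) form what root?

The distinct letter names are B#, D#, G#. Arranged as a stack of thirds they read G#–B#–D#, so G# is the root (a G# major triad).

G#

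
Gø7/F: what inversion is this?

third inversion

Gø7/F means G half-diminished seventh with F in the bass. F is the seventh of G half-diminished seventh (G–Bb–Db–F), so this is third inversion.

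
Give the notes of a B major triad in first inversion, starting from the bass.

Spelling B major: B–D#–F#. In first inversion the third is bass, giving D#, F#, B from the bottom.

D#, F#, B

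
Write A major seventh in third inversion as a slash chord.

Amaj7/G#

Third inversion of A major seventh has the seventh (G#) in the bass. As a slash chord: Amaj7/G#.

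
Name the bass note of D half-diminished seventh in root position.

In root position the root is lowest. For D half-diminished seventh (D–F–Ab–C) that is D.

D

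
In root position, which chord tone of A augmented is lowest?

The root of A augmented (A–C#–E#) is A; that is the bass in root position.

A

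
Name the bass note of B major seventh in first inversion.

B major seventh is B–D#–F#–A#. First inversion places the third in the bass: D#.

D#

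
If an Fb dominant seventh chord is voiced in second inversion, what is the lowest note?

Cb

Fb dominant seventh is Fb–Ab–Cb–Ebb. Second inversion places the fifth in the bass: Cb.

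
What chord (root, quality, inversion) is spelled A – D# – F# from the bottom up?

D# diminished, second inversion

The pitch classes A, D#, F# arrange in thirds as D#–F#–A: a D# diminished triad.
With the fifth (A) in the bass, the chord is in second inversion (figured bass 6/4).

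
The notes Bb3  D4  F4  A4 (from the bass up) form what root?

The distinct letter names are Bb, D, F, A. Arranged as a stack of thirds they read Bb–D–F–A, so Bb is the root (a Bb major seventh chord).

Bb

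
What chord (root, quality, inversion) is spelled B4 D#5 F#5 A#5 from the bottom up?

B major seventh, root position

The distinct note names are B, D#, F#, A#. Stacked in thirds they read B–D#–F#–A#, which is a major seventh chord on B.
B is the root of B major seventh; root in the bass means root position (figured bass 7).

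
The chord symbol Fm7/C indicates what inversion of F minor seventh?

Fm7/C means F minor seventh with C in the bass. C is the fifth of F minor seventh (F–Ab–C–Eb), so this is second inversion.

second inversion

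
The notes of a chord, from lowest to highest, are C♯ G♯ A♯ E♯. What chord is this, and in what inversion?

A# minor seventh, first inversion

The pitch classes C#, G#, A#, E# arrange in thirds as A#–C#–E#–G#: an A# minor seventh chord.
C# is the third of A# minor seventh; third in the bass means first inversion (figured bass 6/5).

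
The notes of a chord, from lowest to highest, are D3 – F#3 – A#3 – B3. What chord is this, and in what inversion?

B minor-major seventh, first inversion

The distinct note names are D, F#, A#, B. Stacked in thirds they read B–D–F#–A#, which is a minor-major seventh chord on B.
The lowest note is D, the third of the chord, so this is first inversion (figured bass 6/5).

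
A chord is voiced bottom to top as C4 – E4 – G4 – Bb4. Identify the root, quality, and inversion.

The distinct note names are C, E, G, Bb. Stacked in thirds they read C–E–G–Bb, which is a dominant seventh chord on C.
The lowest note is C, the root of the chord, so this is root position (figured bass 7).

C dominant seventh, root position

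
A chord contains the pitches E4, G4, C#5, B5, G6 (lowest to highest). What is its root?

Reordering E, G, C#, B into stacked thirds gives C#–E–G–B; the bottom of that stack, C#, is the root.

C#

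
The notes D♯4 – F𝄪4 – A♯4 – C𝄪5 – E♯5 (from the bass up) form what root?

D#, F##, A#, C##, E# are the tones of a D# major ninth chord (D#–F##–A#–C##–E#), making D# the root.

D#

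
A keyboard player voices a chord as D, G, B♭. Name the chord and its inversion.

The pitch classes D, G, Bb arrange in thirds as G–Bb–D: a G minor triad.
D is the fifth of G minor; fifth in the bass means second inversion (figured bass 6/4).

G minor, second inversion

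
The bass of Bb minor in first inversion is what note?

The third of Bb minor (Bb–Db–F) is Db; that is the bass in first inversion.

Db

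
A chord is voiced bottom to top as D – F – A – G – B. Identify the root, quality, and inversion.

G dominant ninth, second inversion

The pitch classes D, F, A, G, B arrange in thirds as G–B–D–F–A: a G dominant ninth chord.
D is the fifth of G dominant ninth; fifth in the bass means second inversion.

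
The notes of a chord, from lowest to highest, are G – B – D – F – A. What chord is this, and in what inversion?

The pitch classes G, B, D, F, A arrange in thirds as G–B–D–F–A: a G dominant ninth chord.
With the root (G) in the bass, the chord is in root position.

G dominant ninth, root position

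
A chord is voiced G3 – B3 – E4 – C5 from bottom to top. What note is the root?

G, B, E, C are the tones of a C major seventh chord (C–E–G–B), making C the root.

C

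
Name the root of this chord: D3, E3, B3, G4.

E

D, E, B, G are the tones of an E minor seventh chord (E–G–B–D), making E the root.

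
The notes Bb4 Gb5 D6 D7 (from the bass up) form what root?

The distinct letter names are Bb, Gb, D. Arranged as a stack of thirds they read Gb–Bb–D, so Gb is the root (a Gb augmented triad).

Gb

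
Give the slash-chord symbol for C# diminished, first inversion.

C#dim/E

First inversion of C# diminished has the third (E) in the bass. As a slash chord: C#dim/E.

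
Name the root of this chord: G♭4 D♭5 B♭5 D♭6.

Reordering Gb, Db, Bb into stacked thirds gives Gb–Bb–Db; the bottom of that stack, Gb, is the root.

Gb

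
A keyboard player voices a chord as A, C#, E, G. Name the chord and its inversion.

The distinct note names are A, C#, E, G. Stacked in thirds they read A–C#–E–G, which is a dominant seventh chord on A.
With the root (A) in the bass, the chord is in root position (figured bass 7).

A dominant seventh, root position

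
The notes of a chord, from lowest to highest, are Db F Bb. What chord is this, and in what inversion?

Bb minor, first inversion

The pitch classes Db, F, Bb arrange in thirds as Bb–Db–F: a Bb minor triad.
With the third (Db) in the bass, the chord is in first inversion (figured bass 6).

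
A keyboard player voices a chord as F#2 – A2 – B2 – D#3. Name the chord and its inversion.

B dominant seventh, second inversion

The distinct note names are F#, A, B, D#. Stacked in thirds they read B–D#–F#–A, which is a dominant seventh chord on B.
With the fifth (F#) in the bass, the chord is in second inversion (figured bass 4/3).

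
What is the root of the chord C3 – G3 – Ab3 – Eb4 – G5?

C, G, Ab, Eb are the tones of an Ab major seventh chord (Ab–C–Eb–G), making Ab the root.

Ab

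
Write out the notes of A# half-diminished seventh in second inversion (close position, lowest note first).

The chord tones are A#–C#–E–G#. With the fifth (E) lowest for second inversion: E, G#, A#, C#.

E, G#, A#, C#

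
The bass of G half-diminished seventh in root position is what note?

G

In root position the root is lowest. For G half-diminished seventh (G–Bb–Db–F) that is G.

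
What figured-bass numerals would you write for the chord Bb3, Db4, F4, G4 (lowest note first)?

6/5

The notes Bb, Db, F, G stack in thirds as G–Bb–Db–F — a G half-diminished seventh chord. The bass Bb is the third, so this is first inversion: figured 6/5.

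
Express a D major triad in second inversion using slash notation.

Second inversion of D major has the fifth (A) in the bass. As a slash chord: D/A.

D/A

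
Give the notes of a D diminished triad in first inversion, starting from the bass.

F, Ab, D

D diminished is D–F–Ab. First inversion puts the third (F) in the bass, with the remaining tones above: F, Ab, D.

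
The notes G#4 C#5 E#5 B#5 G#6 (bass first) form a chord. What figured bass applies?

4/3

The notes G#, C#, E#, B# stack in thirds as C#–E#–G#–B# — a C# major seventh chord. The bass G# is the fifth, so this is second inversion: figured 4/3.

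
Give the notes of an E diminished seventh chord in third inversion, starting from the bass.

E diminished seventh is E–G–Bb–Db. Third inversion puts the seventh (Db) in the bass, with the remaining tones above: Db, E, G, Bb.

Db, E, G, Bb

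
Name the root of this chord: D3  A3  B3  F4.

D, A, B, F are the tones of a B half-diminished seventh chord (B–D–F–A), making B the root.

B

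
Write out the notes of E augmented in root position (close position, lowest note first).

E, G#, B#

Spelling E augmented: E–G#–B#. In root position the root is bass, giving E, G#, B# from the bottom.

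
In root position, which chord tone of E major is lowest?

E

In root position the root is lowest. For E major (E–G#–B) that is E.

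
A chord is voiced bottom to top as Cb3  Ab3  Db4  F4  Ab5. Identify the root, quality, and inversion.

The pitch classes Cb, Ab, Db, F arrange in thirds as Db–F–Ab–Cb: a Db dominant seventh chord.
With the seventh (Cb) in the bass, the chord is in third inversion (figured bass 4/2).

Db dominant seventh, third inversion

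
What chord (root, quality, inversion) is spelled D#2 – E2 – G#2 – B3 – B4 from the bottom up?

The pitch classes D#, E, G#, B arrange in thirds as E–G#–B–D#: an E major seventh chord.
The lowest note is D#, the seventh of the chord, so this is third inversion (figured bass 4/2).

E major seventh, third inversion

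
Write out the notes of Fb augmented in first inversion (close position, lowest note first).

Ab, C, Fb

The chord tones are Fb–Ab–C. With the third (Ab) lowest for first inversion: Ab, C, Fb.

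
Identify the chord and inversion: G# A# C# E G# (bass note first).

A# half-diminished seventh, third inversion

Reducing to letter names: G#, A#, C#, E. These stack in thirds as A#–C#–E–G# — an A# half-diminished seventh chord.
With the seventh (G#) in the bass, the chord is in third inversion (figured bass 4/2).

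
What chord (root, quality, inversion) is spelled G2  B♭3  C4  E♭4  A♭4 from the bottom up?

Ab major ninth, third inversion

The pitch classes G, Bb, C, Eb, Ab arrange in thirds as Ab–C–Eb–G–Bb: an Ab major ninth chord.
G is the seventh of Ab major ninth; seventh in the bass means third inversion.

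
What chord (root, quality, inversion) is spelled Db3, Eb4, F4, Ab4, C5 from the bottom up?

The pitch classes Db, Eb, F, Ab, C arrange in thirds as Db–F–Ab–C–Eb: a Db major ninth chord.
With the root (Db) in the bass, the chord is in root position.

Db major ninth, root position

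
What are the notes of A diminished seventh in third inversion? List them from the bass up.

A diminished seventh is A–C–Eb–Gb. Third inversion puts the seventh (Gb) in the bass, with the remaining tones above: Gb, A, C, Eb.

Gb, A, C, Eb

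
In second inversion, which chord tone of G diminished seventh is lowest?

Db

In second inversion the fifth is lowest. For G diminished seventh (G–Bb–Db–Fb) that is Db.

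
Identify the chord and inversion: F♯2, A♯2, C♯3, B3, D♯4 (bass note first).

The pitch classes F#, A#, C#, B, D# arrange in thirds as B–D#–F#–A#–C#: a B major ninth chord.
With the fifth (F#) in the bass, the chord is in second inversion.

B major ninth, second inversion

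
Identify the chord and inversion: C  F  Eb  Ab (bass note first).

Reducing to letter names: C, F, Eb, Ab. These stack in thirds as F–Ab–C–Eb — an F minor seventh chord.
With the fifth (C) in the bass, the chord is in second inversion (figured bass 4/3).

F minor seventh, second inversion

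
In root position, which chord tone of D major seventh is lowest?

D

D major seventh is D–F#–A–C#. Root position places the root in the bass: D.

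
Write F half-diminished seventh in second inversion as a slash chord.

Fø7/Cb

Second inversion of F half-diminished seventh has the fifth (Cb) in the bass. As a slash chord: Fø7/Cb.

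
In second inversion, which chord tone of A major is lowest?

In second inversion the fifth is lowest. For A major (A–C#–E) that is E.

E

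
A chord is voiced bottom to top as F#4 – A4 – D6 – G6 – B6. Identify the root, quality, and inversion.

The pitch classes F#, A, D, G, B arrange in thirds as G–B–D–F#–A: a G major ninth chord.
The lowest note is F#, the seventh of the chord, so this is third inversion.

G major ninth, third inversion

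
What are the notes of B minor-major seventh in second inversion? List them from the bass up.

Spelling B minor-major seventh: B–D–F#–A#. In second inversion the fifth is bass, giving F#, A#, B, D from the bottom.

F#, A#, B, D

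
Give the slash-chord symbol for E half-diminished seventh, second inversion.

Eø7/Bb

Second inversion of E half-diminished seventh has the fifth (Bb) in the bass. As a slash chord: Eø7/Bb.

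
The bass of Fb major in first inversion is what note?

In first inversion the third is lowest. For Fb major (Fb–Ab–Cb) that is Ab.

Ab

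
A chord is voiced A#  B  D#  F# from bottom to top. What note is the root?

The distinct letter names are A#, B, D#, F#. Arranged as a stack of thirds they read B–D#–F#–A#, so B is the root (a B major seventh chord).

B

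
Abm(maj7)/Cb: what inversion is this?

Abm(maj7)/Cb means Ab minor-major seventh with Cb in the bass. Cb is the third of Ab minor-major seventh (Ab–Cb–Eb–G), so this is first inversion.

first inversion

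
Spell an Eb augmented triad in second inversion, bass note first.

B, Eb, G

Spelling Eb augmented: Eb–G–B. In second inversion the fifth is bass, giving B, Eb, G from the bottom.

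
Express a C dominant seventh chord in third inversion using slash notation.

Third inversion of C dominant seventh has the seventh (Bb) in the bass. As a slash chord: C7/Bb.

C7/Bb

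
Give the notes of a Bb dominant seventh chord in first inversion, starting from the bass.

D, F, Ab, Bb

Spelling Bb dominant seventh: Bb–D–F–Ab. In first inversion the third is bass, giving D, F, Ab, Bb from the bottom.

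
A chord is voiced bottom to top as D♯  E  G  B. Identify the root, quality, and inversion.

E minor-major seventh, third inversion

The pitch classes D#, E, G, B arrange in thirds as E–G–B–D#: an E minor-major seventh chord.
D# is the seventh of E minor-major seventh; seventh in the bass means third inversion (figured bass 4/2).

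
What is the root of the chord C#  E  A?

A

The distinct letter names are C#, E, A. Arranged as a stack of thirds they read A–C#–E, so A is the root (an A major triad).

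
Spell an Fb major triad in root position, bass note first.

Fb, Ab, Cb

The chord tones are Fb–Ab–Cb. With the root (Fb) lowest for root position: Fb, Ab, Cb.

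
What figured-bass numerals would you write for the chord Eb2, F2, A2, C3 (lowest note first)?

4/2

The notes Eb, F, A, C stack in thirds as F–A–C–Eb — an F dominant seventh chord. The bass Eb is the seventh, so this is third inversion: figured 4/2.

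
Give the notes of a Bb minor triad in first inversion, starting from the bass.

Db, F, Bb

The chord tones are Bb–Db–F. With the third (Db) lowest for first inversion: Db, F, Bb.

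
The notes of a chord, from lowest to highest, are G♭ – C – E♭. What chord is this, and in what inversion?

C diminished, second inversion

The distinct note names are Gb, C, Eb. Stacked in thirds they read C–Eb–Gb, which is a diminished triad on C.
With the fifth (Gb) in the bass, the chord is in second inversion (figured bass 6/4).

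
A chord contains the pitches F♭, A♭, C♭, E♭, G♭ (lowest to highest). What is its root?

Fb

Reordering Fb, Ab, Cb, Eb, Gb into stacked thirds gives Fb–Ab–Cb–Eb–Gb; the bottom of that stack, Fb, is the root.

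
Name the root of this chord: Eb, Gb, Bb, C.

Eb, Gb, Bb, C are the tones of a C half-diminished seventh chord (C–Eb–Gb–Bb), making C the root.

C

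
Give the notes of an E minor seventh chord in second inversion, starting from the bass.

B, D, E, G

Spelling E minor seventh: E–G–B–D. In second inversion the fifth is bass, giving B, D, E, G from the bottom.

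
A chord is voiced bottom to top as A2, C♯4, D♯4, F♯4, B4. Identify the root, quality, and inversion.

The pitch classes A, C#, D#, F#, B arrange in thirds as B–D#–F#–A–C#: a B dominant ninth chord.
With the seventh (A) in the bass, the chord is in third inversion.

B dominant ninth, third inversion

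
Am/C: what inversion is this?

Am/C means A minor with C in the bass. C is the third of A minor (A–C–E), so this is first inversion.

first inversion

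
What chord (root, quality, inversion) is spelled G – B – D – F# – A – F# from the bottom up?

The distinct note names are G, B, D, F#, A. Stacked in thirds they read G–B–D–F#–A, which is a major ninth chord on G.
G is the root of G major ninth; root in the bass means root position.

G major ninth, root position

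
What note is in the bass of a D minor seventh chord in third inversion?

The seventh of D minor seventh (D–F–A–C) is C; that is the bass in third inversion.

C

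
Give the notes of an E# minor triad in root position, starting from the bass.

E#, G#, B#

Spelling E# minor: E#–G#–B#. In root position the root is bass, giving E#, G#, B# from the bottom.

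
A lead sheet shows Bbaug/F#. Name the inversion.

second inversion

Bbaug/F# means Bb augmented with F# in the bass. F# is the fifth of Bb augmented (Bb–D–F#), so this is second inversion.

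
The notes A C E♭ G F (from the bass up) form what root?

F

Reordering A, C, Eb, G, F into stacked thirds gives F–A–C–Eb–G; the bottom of that stack, F, is the root.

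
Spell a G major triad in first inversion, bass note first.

B, D, G

The chord tones are G–B–D. With the third (B) lowest for first inversion: B, D, G.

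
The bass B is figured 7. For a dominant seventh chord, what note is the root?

The figures 7 mean the root of the chord is in the bass. If B is the root of a dominant seventh chord, the root is B (chord tones B–D#–F#–A).

B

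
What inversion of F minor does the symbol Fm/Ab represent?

first inversion

Fm/Ab means F minor with Ab in the bass. Ab is the third of F minor (F–Ab–C), so this is first inversion.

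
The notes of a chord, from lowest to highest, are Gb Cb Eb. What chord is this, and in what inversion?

Cb major, second inversion

The distinct note names are Gb, Cb, Eb. Stacked in thirds they read Cb–Eb–Gb, which is a major triad on Cb.
The lowest note is Gb, the fifth of the chord, so this is second inversion (figured bass 6/4).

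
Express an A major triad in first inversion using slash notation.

Amaj/C#

First inversion of A major has the third (C#) in the bass. As a slash chord: Amaj/C#.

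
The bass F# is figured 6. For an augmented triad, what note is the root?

D

The figures 6 mean the third of the chord is in the bass. If F# is the third of an augmented triad, the root is D (chord tones D–F#–A#).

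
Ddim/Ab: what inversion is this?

second inversion

Ddim/Ab means D diminished with Ab in the bass. Ab is the fifth of D diminished (D–F–Ab), so this is second inversion.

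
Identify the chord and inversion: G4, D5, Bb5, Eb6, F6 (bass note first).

Eb major ninth, first inversion

Reducing to letter names: G, D, Bb, Eb, F. These stack in thirds as Eb–G–Bb–D–F — an Eb major ninth chord.
The lowest note is G, the third of the chord, so this is first inversion.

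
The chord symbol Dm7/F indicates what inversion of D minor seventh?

Dm7/F means D minor seventh with F in the bass. F is the third of D minor seventh (D–F–A–C), so this is first inversion.

first inversion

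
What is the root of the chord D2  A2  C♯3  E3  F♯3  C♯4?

Reordering D, A, C#, E, F# into stacked thirds gives D–F#–A–C#–E; the bottom of that stack, D, is the root.

D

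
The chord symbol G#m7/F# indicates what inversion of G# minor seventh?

third inversion

G#m7/F# means G# minor seventh with F# in the bass. F# is the seventh of G# minor seventh (G#–B–D#–F#), so this is third inversion.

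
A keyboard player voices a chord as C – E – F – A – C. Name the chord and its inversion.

F major seventh, second inversion

The distinct note names are C, E, F, A. Stacked in thirds they read F–A–C–E, which is a major seventh chord on F.
With the fifth (C) in the bass, the chord is in second inversion (figured bass 4/3).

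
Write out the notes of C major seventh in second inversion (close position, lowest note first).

Spelling C major seventh: C–E–G–B. In second inversion the fifth is bass, giving G, B, C, E from the bottom.

G, B, C, E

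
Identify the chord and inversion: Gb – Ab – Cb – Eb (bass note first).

The pitch classes Gb, Ab, Cb, Eb arrange in thirds as Ab–Cb–Eb–Gb: an Ab minor seventh chord.
With the seventh (Gb) in the bass, the chord is in third inversion (figured bass 4/2).

Ab minor seventh, third inversion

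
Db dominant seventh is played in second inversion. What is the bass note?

The fifth of Db dominant seventh (Db–F–Ab–Cb) is Ab; that is the bass in second inversion.

Ab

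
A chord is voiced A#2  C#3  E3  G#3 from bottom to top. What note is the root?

The distinct letter names are A#, C#, E, G#. Arranged as a stack of thirds they read A#–C#–E–G#, so A# is the root (an A# half-diminished seventh chord).

A#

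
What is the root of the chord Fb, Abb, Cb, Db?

Reordering Fb, Abb, Cb, Db into stacked thirds gives Db–Fb–Abb–Cb; the bottom of that stack, Db, is the root.

Db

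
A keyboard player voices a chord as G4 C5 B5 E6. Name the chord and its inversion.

C major seventh, second inversion

Reducing to letter names: G, C, B, E. These stack in thirds as C–E–G–B — a C major seventh chord.
With the fifth (G) in the bass, the chord is in second inversion (figured bass 4/3).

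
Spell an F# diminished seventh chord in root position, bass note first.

Spelling F# diminished seventh: F#–A–C–Eb. In root position the root is bass, giving F#, A, C, Eb from the bottom.

F#, A, C, Eb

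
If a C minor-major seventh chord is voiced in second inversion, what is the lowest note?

The fifth of C minor-major seventh (C–Eb–G–B) is G; that is the bass in second inversion.

G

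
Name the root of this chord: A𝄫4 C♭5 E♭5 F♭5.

Fb

The distinct letter names are Abb, Cb, Eb, Fb. Arranged as a stack of thirds they read Fb–Abb–Cb–Eb, so Fb is the root (an Fb minor-major seventh chord).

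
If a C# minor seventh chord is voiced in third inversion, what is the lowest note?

C# minor seventh is C#–E–G#–B. Third inversion places the seventh in the bass: B.

B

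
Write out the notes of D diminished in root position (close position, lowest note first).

Spelling D diminished: D–F–Ab. In root position the root is bass, giving D, F, Ab from the bottom.

D, F, Ab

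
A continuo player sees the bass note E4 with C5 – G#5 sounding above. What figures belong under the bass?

6

The notes E, C, G# stack in thirds as C–E–G# — a C augmented triad. The bass E is the third, so this is first inversion: figured 6.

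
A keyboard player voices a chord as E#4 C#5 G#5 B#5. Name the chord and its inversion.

The distinct note names are E#, C#, G#, B#. Stacked in thirds they read C#–E#–G#–B#, which is a major seventh chord on C#.
The lowest note is E#, the third of the chord, so this is first inversion (figured bass 6/5).

C# major seventh, first inversion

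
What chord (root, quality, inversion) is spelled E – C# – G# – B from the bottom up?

The pitch classes E, C#, G#, B arrange in thirds as C#–E–G#–B: a C# minor seventh chord.
E is the third of C# minor seventh; third in the bass means first inversion (figured bass 6/5).

C# minor seventh, first inversion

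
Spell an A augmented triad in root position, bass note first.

The chord tones are A–C#–E#. With the root (A) lowest for root position: A, C#, E#.

A, C#, E#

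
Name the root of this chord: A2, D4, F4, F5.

Reordering A, D, F into stacked thirds gives D–F–A; the bottom of that stack, D, is the root.

D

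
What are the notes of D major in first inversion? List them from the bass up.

F#, A, D

D major is D–F#–A. First inversion puts the third (F#) in the bass, with the remaining tones above: F#, A, D.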